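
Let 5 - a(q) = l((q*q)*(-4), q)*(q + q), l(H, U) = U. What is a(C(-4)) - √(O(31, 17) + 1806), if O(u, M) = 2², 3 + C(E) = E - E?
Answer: -13 - √1810 ≈ -55.544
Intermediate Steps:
C(E) = -3 (C(E) = -3 + (E - E) = -3 + 0 = -3)
O(u, M) = 4
a(q) = 5 - 2*q² (a(q) = 5 - q*(q + q) = 5 - q*2*q = 5 - 2*q²)
a(C(-4)) - √(O(31, 17) + 1806) = (5 - 2*(-3)²) - √(4 + 1806) = (5 - 2*9) - √1810 = (5 - 18) - √1810 = -13 - √1810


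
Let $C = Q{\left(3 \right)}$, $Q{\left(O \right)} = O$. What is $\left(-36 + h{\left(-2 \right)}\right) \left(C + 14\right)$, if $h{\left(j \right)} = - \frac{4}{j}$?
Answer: $-578$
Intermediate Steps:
$C = 3$
$\left(-36 + h{\left(-2 \right)}\right) \left(C + 14\right) = \left(-36 - \frac{4}{-2}\right) \left(3 + 14\right) = \left(-36 - -2\right) 17 = \left(-36 + 2\right) 17 = \left(-34\right) 17 = -578$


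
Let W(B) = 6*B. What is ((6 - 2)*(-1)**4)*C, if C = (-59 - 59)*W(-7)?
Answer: 19824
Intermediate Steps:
C = 4956 (C = (-59 - 59)*(6*(-7)) = -118*(-42) = 4956)
((6 - 2)*(-1)**4)*C = ((6 - 2)*(-1)**4)*4956 = (4*1)*4956 = 4*4956 = 19824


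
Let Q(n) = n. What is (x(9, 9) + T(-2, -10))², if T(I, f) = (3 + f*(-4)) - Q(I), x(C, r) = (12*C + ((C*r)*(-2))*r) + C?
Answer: 1679616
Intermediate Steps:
x(C, r) = 13*C - 2*C*r² (x(C, r) = (12*C + (-2*C*r)*r) + C = (12*C - 2*C*r²) + C = 13*C - 2*C*r²)
T(I, f) = 3 - I - 4*f (T(I, f) = (3 + f*(-4)) - I = (3 - 4*f) - I = 3 - I - 4*f)
(x(9, 9) + T(-2, -10))² = (9*(13 - 2*9²) + (3 - 1*(-2) - 4*(-10)))² = (9*(13 - 2*81) + (3 + 2 + 40))² = (9*(13 - 162) + 45)² = (9*(-149) + 45)² = (-1341 + 45)² = (-1296)² = 1679616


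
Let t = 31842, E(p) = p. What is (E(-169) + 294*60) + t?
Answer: 49313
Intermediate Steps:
(E(-169) + 294*60) + t = (-169 + 294*60) + 31842 = (-169 + 17640) + 31842 = 17471 + 31842 = 49313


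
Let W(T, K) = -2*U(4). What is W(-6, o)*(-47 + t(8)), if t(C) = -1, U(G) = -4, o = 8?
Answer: -384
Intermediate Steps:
W(T, K) = 8 (W(T, K) = -2*(-4) = 8)
W(-6, o)*(-47 + t(8)) = 8*(-47 - 1) = 8*(-48) = -384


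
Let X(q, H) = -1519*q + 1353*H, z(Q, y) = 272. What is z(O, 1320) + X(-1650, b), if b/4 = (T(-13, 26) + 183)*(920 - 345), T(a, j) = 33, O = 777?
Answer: 674677022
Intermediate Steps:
b = 496800 (b = 4*((33 + 183)*(920 - 345)) = 4*(216*575) = 4*124200 = 496800)
z(O, 1320) + X(-1650, b) = 272 + (-1519*(-1650) + 1353*496800) = 272 + (2506350 + 672170400) = 272 + 674676750 = 674677022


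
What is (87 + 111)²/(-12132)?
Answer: -1089/337 ≈ -3.2315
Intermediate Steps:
(87 + 111)²/(-12132) = 198²*(-1/12132) = 39204*(-1/12132) = -1089/337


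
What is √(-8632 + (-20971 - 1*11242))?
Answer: I*√40845 ≈ 202.1*I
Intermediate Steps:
√(-8632 + (-20971 - 1*11242)) = √(-8632 + (-20971 - 11242)) = √(-8632 - 32213) = √(-40845) = I*√40845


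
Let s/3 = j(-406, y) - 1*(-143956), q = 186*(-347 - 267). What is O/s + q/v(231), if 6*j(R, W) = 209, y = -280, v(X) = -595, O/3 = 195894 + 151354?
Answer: 19981130028/102809455 ≈ 194.35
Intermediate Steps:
O = 1041744 (O = 3*(195894 + 151354) = 3*347248 = 1041744)
j(R, W) = 209/6 (j(R, W) = (⅙)*209 = 209/6)
q = -114204 (q = 186*(-614) = -114204)
s = 863945/2 (s = 3*(209/6 - 1*(-143956)) = 3*(209/6 + 143956) = 3*(863945/6) = 863945/2 ≈ 4.3197e+5)
O/s + q/v(231) = 1041744/(863945/2) - 114204/(-595) = 1041744*(2/863945) - 114204*(-1/595) = 2083488/863945 + 114204/595 = 19981130028/102809455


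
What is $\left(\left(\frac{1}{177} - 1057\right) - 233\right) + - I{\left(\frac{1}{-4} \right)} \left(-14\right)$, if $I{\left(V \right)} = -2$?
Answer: $- \frac{233285}{177} \approx -1318.0$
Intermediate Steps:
$\left(\left(\frac{1}{177} - 1057\right) - 233\right) + - I{\left(\frac{1}{-4} \right)} \left(-14\right) = \left(\left(\frac{1}{177} - 1057\right) - 233\right) + \left(-1\right) \left(-2\right) \left(-14\right) = \left(\left(\frac{1}{177} - 1057\right) - 233\right) + 2 \left(-14\right) = \left(- \frac{187088}{177} - 233\right) - 28 = - \frac{228329}{177} - 28 = - \frac{233285}{177}$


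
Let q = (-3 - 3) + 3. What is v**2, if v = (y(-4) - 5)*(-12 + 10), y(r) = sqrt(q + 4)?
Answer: 64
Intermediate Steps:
q = -3 (q = -6 + 3 = -3)
y(r) = 1 (y(r) = sqrt(-3 + 4) = sqrt(1) = 1)
v = 8 (v = (1 - 5)*(-12 + 10) = -4*(-2) = 8)
v**2 = 8**2 = 64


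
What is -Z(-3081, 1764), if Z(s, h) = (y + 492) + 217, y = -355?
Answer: -354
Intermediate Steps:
Z(s, h) = 354 (Z(s, h) = (-355 + 492) + 217 = 137 + 217 = 354)
-Z(-3081, 1764) = -1*354 = -354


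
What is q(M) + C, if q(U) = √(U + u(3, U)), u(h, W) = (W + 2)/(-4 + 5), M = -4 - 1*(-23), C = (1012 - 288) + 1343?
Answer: 2067 + 2*√10 ≈ 2073.3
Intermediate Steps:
C = 2067 (C = 724 + 1343 = 2067)
M = 19 (M = -4 + 23 = 19)
u(h, W) = 2 + W (u(h, W) = (2 + W)/1 = (2 + W)*1 = 2 + W)
q(U) = √(2 + 2*U) (q(U) = √(U + (2 + U)) = √(2 + 2*U))
q(M) + C = √(2 + 2*19) + 2067 = √(2 + 38) + 2067 = √40 + 2067 = 2*√10 + 2067 = 2067 + 2*√10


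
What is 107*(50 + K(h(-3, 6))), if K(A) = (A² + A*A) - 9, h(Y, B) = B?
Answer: 12091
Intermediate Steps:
K(A) = -9 + 2*A² (K(A) = (A² + A²) - 9 = 2*A² - 9 = -9 + 2*A²)
107*(50 + K(h(-3, 6))) = 107*(50 + (-9 + 2*6²)) = 107*(50 + (-9 + 2*36)) = 107*(50 + (-9 + 72)) = 107*(50 + 63) = 107*113 = 12091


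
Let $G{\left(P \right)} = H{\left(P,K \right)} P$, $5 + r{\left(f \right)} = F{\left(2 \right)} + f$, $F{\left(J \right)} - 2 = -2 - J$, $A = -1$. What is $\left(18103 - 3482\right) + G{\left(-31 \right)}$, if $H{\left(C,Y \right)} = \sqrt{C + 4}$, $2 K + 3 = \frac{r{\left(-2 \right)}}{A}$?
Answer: $14621 - 93 i \sqrt{3} \approx 14621.0 - 161.08 i$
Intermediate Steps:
$F{\left(J \right)} = - J$ ($F{\left(J \right)} = 2 - \left(2 + J\right) = - J$)
$r{\left(f \right)} = -7 + f$ ($r{\left(f \right)} = -5 + \left(\left(-1\right) 2 + f\right) = -5 + \left(-2 + f\right) = -7 + f$)
$K = 3$ ($K = - \frac{3}{2} + \frac{\left(-7 - 2\right) \frac{1}{-1}}{2} = - \frac{3}{2} + \frac{\left(-9\right) \left(-1\right)}{2} = - \frac{3}{2} + \frac{1}{2} \cdot 9 = - \frac{3}{2} + \frac{9}{2} = 3$)
$H{\left(C,Y \right)} = \sqrt{4 + C}$
$G{\left(P \right)} = P \sqrt{4 + P}$ ($G{\left(P \right)} = \sqrt{4 + P} P = P \sqrt{4 + P}$)
$\left(18103 - 3482\right) + G{\left(-31 \right)} = \left(18103 - 3482\right) - 31 \sqrt{4 - 31} = 14621 - 31 \sqrt{-27} = 14621 - 31 \cdot 3 i \sqrt{3} = 14621 - 93 i \sqrt{3}$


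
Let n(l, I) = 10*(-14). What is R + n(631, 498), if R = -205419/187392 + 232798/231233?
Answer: -2023415058617/14443738112 ≈ -140.09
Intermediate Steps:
n(l, I) = -140
R = -1291722937/14443738112 (R = -205419*1/187392 + 232798*(1/231233) = -68473/62464 + 232798/231233 = -1291722937/14443738112 ≈ -0.089431)
R + n(631, 498) = -1291722937/14443738112 - 140 = -2023415058617/14443738112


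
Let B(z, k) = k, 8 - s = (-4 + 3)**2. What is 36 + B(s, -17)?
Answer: 19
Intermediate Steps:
s = 7 (s = 8 - (-4 + 3)**2 = 8 - 1*(-1)**2 = 8 - 1*1 = 8 - 1 = 7)
36 + B(s, -17) = 36 - 17 = 19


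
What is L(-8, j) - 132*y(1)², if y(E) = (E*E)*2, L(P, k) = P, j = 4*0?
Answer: -536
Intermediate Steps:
j = 0
y(E) = 2*E² (y(E) = E²*2 = 2*E²)
L(-8, j) - 132*y(1)² = -8 - 132*(2*1²)² = -8 - 132*(2*1)² = -8 - 132*2² = -8 - 132*4 = -8 - 528 = -536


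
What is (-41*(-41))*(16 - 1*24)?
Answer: -13448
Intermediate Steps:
(-41*(-41))*(16 - 1*24) = 1681*(16 - 24) = 1681*(-8) = -13448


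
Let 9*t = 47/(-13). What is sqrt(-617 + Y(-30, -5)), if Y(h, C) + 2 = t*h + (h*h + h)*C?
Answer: I*sqrt(7539519)/39 ≈ 70.406*I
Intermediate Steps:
t = -47/117 (t = (47/(-13))/9 = (47*(-1/13))/9 = (1/9)*(-47/13) = -47/117 ≈ -0.40171)
Y(h, C) = -2 - 47*h/117 + C*(h + h**2) (Y(h, C) = -2 + (-47*h/117 + (h*h + h)*C) = -2 + (-47*h/117 + (h**2 + h)*C) = -2 + (-47*h/117 + (h + h**2)*C) = -2 + (-47*h/117 + C*(h + h**2)) = -2 - 47*h/117 + C*(h + h**2))
sqrt(-617 + Y(-30, -5)) = sqrt(-617 + (-2 - 47/117*(-30) - 5*(-30) - 5*(-30)**2)) = sqrt(-617 + (-2 + 470/39 + 150 - 5*900)) = sqrt(-617 + (-2 + 470/39 + 150 - 4500)) = sqrt(-617 - 169258/39) = sqrt(-193321/39) = I*sqrt(7539519)/39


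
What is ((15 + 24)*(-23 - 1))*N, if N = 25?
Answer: -23400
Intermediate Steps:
((15 + 24)*(-23 - 1))*N = ((15 + 24)*(-23 - 1))*25 = (39*(-24))*25 = -936*25 = -23400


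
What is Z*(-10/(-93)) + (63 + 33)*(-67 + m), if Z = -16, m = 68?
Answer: 8768/93 ≈ 94.280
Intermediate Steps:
Z*(-10/(-93)) + (63 + 33)*(-67 + m) = -(-160)/(-93) + (63 + 33)*(-67 + 68) = -(-160)*(-1)/93 + 96*1 = -16*10/93 + 96 = -160/93 + 96 = 8768/93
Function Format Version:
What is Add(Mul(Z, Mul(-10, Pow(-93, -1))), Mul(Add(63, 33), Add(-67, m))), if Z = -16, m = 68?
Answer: Rational(8768, 93) ≈ 94.280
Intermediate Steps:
Add(Mul(Z, Mul(-10, Pow(-93, -1))), Mul(Add(63, 33), Add(-67, m))) = Add(Mul(-16, Mul(-10, Pow(-93, -1))), Mul(Add(63, 33), Add(-67, 68))) = Add(Mul(-16, Mul(-10, Rational(-1, 93))), Mul(96, 1)) = Add(Mul(-16, Rational(10, 93)), 96) = Add(Rational(-160, 93), 96) = Rational(8768, 93)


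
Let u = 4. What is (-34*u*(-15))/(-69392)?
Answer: -255/8674 ≈ -0.029398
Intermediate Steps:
(-34*u*(-15))/(-69392) = (-34*4*(-15))/(-69392) = -136*(-15)*(-1/69392) = 2040*(-1/69392) = -255/8674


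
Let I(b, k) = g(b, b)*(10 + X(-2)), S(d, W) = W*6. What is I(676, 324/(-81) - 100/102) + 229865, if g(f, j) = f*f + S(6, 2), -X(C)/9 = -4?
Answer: 21251313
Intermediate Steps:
S(d, W) = 6*W
X(C) = 36 (X(C) = -9*(-4) = 36)
g(f, j) = 12 + f² (g(f, j) = f*f + 6*2 = f² + 12 = 12 + f²)
I(b, k) = 552 + 46*b² (I(b, k) = (12 + b²)*(10 + 36) = (12 + b²)*46 = 552 + 46*b²)
I(676, 324/(-81) - 100/102) + 229865 = (552 + 46*676²) + 229865 = (552 + 46*456976) + 229865 = (552 + 21020896) + 229865 = 21021448 + 229865 = 21251313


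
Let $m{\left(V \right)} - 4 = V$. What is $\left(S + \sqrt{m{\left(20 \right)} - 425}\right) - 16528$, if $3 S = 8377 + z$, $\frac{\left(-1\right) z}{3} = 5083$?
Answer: $- \frac{56456}{3} + i \sqrt{401} \approx -18819.0 + 20.025 i$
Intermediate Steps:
$z = -15249$ ($z = \left(-3\right) 5083 = -15249$)
$m{\left(V \right)} = 4 + V$
$S = - \frac{6872}{3}$ ($S = \frac{8377 - 15249}{3} = \frac{1}{3} \left(-6872\right) = - \frac{6872}{3} \approx -2290.7$)
$\left(S + \sqrt{m{\left(20 \right)} - 425}\right) - 16528 = \left(- \frac{6872}{3} + \sqrt{\left(4 + 20\right) - 425}\right) - 16528 = \left(- \frac{6872}{3} + \sqrt{24 - 425}\right) - 16528 = \left(- \frac{6872}{3} + \sqrt{-401}\right) - 16528 = \left(- \frac{6872}{3} + i \sqrt{401}\right) - 16528 = - \frac{56456}{3} + i \sqrt{401}$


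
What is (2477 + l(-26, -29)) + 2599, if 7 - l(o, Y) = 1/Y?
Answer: 147408/29 ≈ 5083.0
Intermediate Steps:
l(o, Y) = 7 - 1/Y
(2477 + l(-26, -29)) + 2599 = (2477 + (7 - 1/(-29))) + 2599 = (2477 + (7 - 1*(-1/29))) + 2599 = (2477 + (7 + 1/29)) + 2599 = (2477 + 204/29) + 2599 = 72037/29 + 2599 = 147408/29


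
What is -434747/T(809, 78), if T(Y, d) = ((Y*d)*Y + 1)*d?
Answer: -434747/3981862482 ≈ -0.00010918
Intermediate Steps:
T(Y, d) = d*(1 + d*Y²) (T(Y, d) = (d*Y² + 1)*d = (1 + d*Y²)*d = d*(1 + d*Y²))
-434747/T(809, 78) = -434747*1/(78*(1 + 78*809²)) = -434747*1/(78*(1 + 78*654481)) = -434747*1/(78*(1 + 51049518)) = -434747/(78*51049519) = -434747/3981862482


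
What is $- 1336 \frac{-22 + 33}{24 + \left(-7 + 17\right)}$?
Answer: $- \frac{7348}{17} \approx -432.24$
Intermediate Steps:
$- 1336 \frac{-22 + 33}{24 + \left(-7 + 17\right)} = - 1336 \frac{11}{24 + 10} = - 1336 \cdot \frac{11}{34} = - 1336 \cdot 11 \cdot \frac{1}{34} = \left(-1336\right) \frac{11}{34} = - \frac{7348}{17}$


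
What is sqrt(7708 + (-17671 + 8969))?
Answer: I*sqrt(994) ≈ 31.528*I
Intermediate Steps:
sqrt(7708 + (-17671 + 8969)) = sqrt(7708 - 8702) = sqrt(-994) = I*sqrt(994)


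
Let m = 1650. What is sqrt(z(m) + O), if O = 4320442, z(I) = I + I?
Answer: sqrt(4323742) ≈ 2079.4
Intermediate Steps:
z(I) = 2*I
sqrt(z(m) + O) = sqrt(2*1650 + 4320442) = sqrt(3300 + 4320442) = sqrt(4323742)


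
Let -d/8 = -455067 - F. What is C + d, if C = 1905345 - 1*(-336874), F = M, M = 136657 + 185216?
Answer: 8457739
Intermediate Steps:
M = 321873
F = 321873
d = 6215520 (d = -8*(-455067 - 1*321873) = -8*(-455067 - 321873) = -8*(-776940) = 6215520)
C = 2242219 (C = 1905345 + 336874 = 2242219)
C + d = 2242219 + 6215520 = 8457739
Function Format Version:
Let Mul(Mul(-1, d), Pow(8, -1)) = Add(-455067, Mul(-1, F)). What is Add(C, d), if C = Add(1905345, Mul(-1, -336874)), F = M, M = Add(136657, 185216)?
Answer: 8457739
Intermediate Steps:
M = 321873
F = 321873
d = 6215520 (d = Mul(-8, Add(-455067, Mul(-1, 321873))) = Mul(-8, Add(-455067, -321873)) = Mul(-8, -776940) = 6215520)
C = 2242219 (C = Add(1905345, 336874) = 2242219)
Add(C, d) = Add(2242219, 6215520) = 8457739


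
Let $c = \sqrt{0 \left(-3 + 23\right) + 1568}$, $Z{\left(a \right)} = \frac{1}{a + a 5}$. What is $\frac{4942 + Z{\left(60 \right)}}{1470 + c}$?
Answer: $\frac{1779121}{528816} - \frac{1779121 \sqrt{2}}{27762840} \approx 3.2737$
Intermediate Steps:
$Z{\left(a \right)} = \frac{1}{6 a}$ ($Z{\left(a \right)} = \frac{1}{a + 5 a} = \frac{1}{6 a}$)
$c = 28 \sqrt{2}$ ($c = \sqrt{0 \cdot 20 + 1568} = \sqrt{0 + 1568} = \sqrt{1568} = 28 \sqrt{2} \approx 39.598$)
$\frac{4942 + Z{\left(60 \right)}}{1470 + c} = \frac{4942 + \frac{1}{6 \cdot 60}}{1470 + 28 \sqrt{2}} = \frac{4942 + \frac{1}{6} \cdot \frac{1}{60}}{1470 + 28 \sqrt{2}} = \frac{4942 + \frac{1}{360}}{1470 + 28 \sqrt{2}} = \frac{1779121}{360 \left(1470 + 28 \sqrt{2}\right)}$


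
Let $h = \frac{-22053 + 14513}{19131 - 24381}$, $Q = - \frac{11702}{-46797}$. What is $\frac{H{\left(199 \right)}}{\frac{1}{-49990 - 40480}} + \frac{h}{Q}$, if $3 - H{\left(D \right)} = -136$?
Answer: $- \frac{12876188889427}{1023925} \approx -1.2575 \cdot 10^{7}$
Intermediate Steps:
$H{\left(D \right)} = 139$ ($H{\left(D \right)} = 3 - -136 = 3 + 136 = 139$)
$Q = \frac{11702}{46797}$ ($Q = \left(-11702\right) \left(- \frac{1}{46797}\right) = \frac{11702}{46797} \approx 0.25006$)
$h = \frac{754}{525}$ ($h = - \frac{7540}{-5250} = \left(-7540\right) \left(- \frac{1}{5250}\right) = \frac{754}{525} \approx 1.4362$)
$\frac{H{\left(199 \right)}}{\frac{1}{-49990 - 40480}} + \frac{h}{Q} = \frac{139}{\frac{1}{-49990 - 40480}} + \frac{754}{525 \cdot \frac{11702}{46797}} = \frac{139}{\frac{1}{-90470}} + \frac{754}{525} \cdot \frac{46797}{11702} = \frac{139}{- \frac{1}{90470}} + \frac{5880823}{1023925} = 139 \left(-90470\right) + \frac{5880823}{1023925} = -12575330 + \frac{5880823}{1023925} = - \frac{12876188889427}{1023925}$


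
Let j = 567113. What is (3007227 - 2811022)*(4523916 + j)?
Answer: 998885344945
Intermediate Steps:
(3007227 - 2811022)*(4523916 + j) = (3007227 - 2811022)*(4523916 + 567113) = 196205*5091029 = 998885344945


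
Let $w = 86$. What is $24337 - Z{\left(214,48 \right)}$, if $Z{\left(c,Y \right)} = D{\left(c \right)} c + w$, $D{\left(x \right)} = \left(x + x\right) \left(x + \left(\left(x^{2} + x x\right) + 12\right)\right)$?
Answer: $-8409770005$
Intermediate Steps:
$D{\left(x \right)} = 2 x \left(12 + x + 2 x^{2}\right)$ ($D{\left(x \right)} = 2 x \left(x + \left(\left(x^{2} + x^{2}\right) + 12\right)\right) = 2 x \left(x + \left(2 x^{2} + 12\right)\right) = 2 x \left(x + \left(12 + 2 x^{2}\right)\right) = 2 x \left(12 + x + 2 x^{2}\right)$)
$Z{\left(c,Y \right)} = 86 + 2 c^{2} \left(12 + c + 2 c^{2}\right)$ ($Z{\left(c,Y \right)} = 2 c \left(12 + c + 2 c^{2}\right) c + 86 = 2 c^{2} \left(12 + c + 2 c^{2}\right) + 86 = 86 + 2 c^{2} \left(12 + c + 2 c^{2}\right)$)
$24337 - Z{\left(214,48 \right)} = 24337 - \left(86 + 2 \cdot 214^{2} \left(12 + 214 + 2 \cdot 214^{2}\right)\right) = 24337 - \left(86 + 2 \cdot 45796 \left(12 + 214 + 2 \cdot 45796\right)\right) = 24337 - \left(86 + 2 \cdot 45796 \left(12 + 214 + 91592\right)\right) = 24337 - \left(86 + 2 \cdot 45796 \cdot 91818\right) = 24337 - \left(86 + 8409794256\right) = 24337 - 8409794342 = -8409770005$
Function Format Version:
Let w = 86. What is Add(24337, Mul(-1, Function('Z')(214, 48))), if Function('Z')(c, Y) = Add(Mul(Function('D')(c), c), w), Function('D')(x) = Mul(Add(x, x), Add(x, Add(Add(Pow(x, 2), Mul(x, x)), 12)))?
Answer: -8409770005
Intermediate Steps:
Function('D')(x) = Mul(2, x, Add(12, x, Mul(2, Pow(x, 2)))) (Function('D')(x) = Mul(Mul(2, x), Add(x, Add(Add(Pow(x, 2), Pow(x, 2)), 12))) = Mul(Mul(2, x), Add(x, Add(Mul(2, Pow(x, 2)), 12))) = Mul(Mul(2, x), Add(x, Add(12, Mul(2, Pow(x, 2))))) = Mul(Mul(2, x), Add(12, x, Mul(2, Pow(x, 2)))) = Mul(2, x, Add(12, x, Mul(2, Pow(x, 2)))))
Function('Z')(c, Y) = Add(86, Mul(2, Pow(c, 2), Add(12, c, Mul(2, Pow(c, 2))))) (Function('Z')(c, Y) = Add(Mul(Mul(2, c, Add(12, c, Mul(2, Pow(c, 2)))), c), 86) = Add(Mul(2, Pow(c, 2), Add(12, c, Mul(2, Pow(c, 2)))), 86) = Add(86, Mul(2, Pow(c, 2), Add(12, c, Mul(2, Pow(c, 2))))))
Add(24337, Mul(-1, Function('Z')(214, 48))) = Add(24337, Mul(-1, Add(86, Mul(2, Pow(214, 2), Add(12, 214, Mul(2, Pow(214, 2))))))) = Add(24337, Mul(-1, Add(86, Mul(2, 45796, Add(12, 214, Mul(2, 45796)))))) = Add(24337, Mul(-1, Add(86, Mul(2, 45796, Add(12, 214, 91592))))) = Add(24337, Mul(-1, Add(86, Mul(2, 45796, 91818)))) = Add(24337, Mul(-1, Add(86, 8409794256))) = Add(24337, Mul(-1, 8409794342)) = Add(24337, -8409794342) = -8409770005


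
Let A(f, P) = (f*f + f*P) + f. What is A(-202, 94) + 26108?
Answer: 47722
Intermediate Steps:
A(f, P) = f + f**2 + P*f (A(f, P) = (f**2 + P*f) + f = f + f**2 + P*f)
A(-202, 94) + 26108 = -202*(1 + 94 - 202) + 26108 = -202*(-107) + 26108 = 21614 + 26108 = 47722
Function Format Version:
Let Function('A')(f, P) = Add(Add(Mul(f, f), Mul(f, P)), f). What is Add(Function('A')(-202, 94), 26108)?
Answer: 47722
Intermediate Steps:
Function('A')(f, P) = Add(f, Pow(f, 2), Mul(P, f)) (Function('A')(f, P) = Add(Add(Pow(f, 2), Mul(P, f)), f) = Add(f, Pow(f, 2), Mul(P, f)))
Add(Function('A')(-202, 94), 26108) = Add(Mul(-202, Add(1, 94, -202)), 26108) = Add(Mul(-202, -107), 26108) = Add(21614, 26108) = 47722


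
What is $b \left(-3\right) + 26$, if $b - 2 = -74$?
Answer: $242$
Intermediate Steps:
$b = -72$ ($b = 2 - 74 = -72$)
$b \left(-3\right) + 26 = \left(-72\right) \left(-3\right) + 26 = 216 + 26 = 242$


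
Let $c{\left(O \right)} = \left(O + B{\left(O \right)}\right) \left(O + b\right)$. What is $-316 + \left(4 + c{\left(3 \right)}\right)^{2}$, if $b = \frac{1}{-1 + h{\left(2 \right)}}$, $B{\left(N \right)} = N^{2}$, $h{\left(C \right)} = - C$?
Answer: $980$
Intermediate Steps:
$b = - \frac{1}{3}$ ($b = \frac{1}{-1 - 2} = \frac{1}{-3} = - \frac{1}{3} \approx -0.33333$)
$c{\left(O \right)} = \left(- \frac{1}{3} + O\right) \left(O + O^{2}\right)$ ($c{\left(O \right)} = \left(O + O^{2}\right) \left(O - \frac{1}{3}\right) = \left(O + O^{2}\right) \left(- \frac{1}{3} + O\right) = \left(- \frac{1}{3} + O\right) \left(O + O^{2}\right)$)
$-316 + \left(4 + c{\left(3 \right)}\right)^{2} = -316 + \left(4 + \frac{1}{3} \cdot 3 \left(-1 + 2 \cdot 3 + 3 \cdot 3^{2}\right)\right)^{2} = -316 + \left(4 + \frac{1}{3} \cdot 3 \left(-1 + 6 + 3 \cdot 9\right)\right)^{2} = -316 + \left(4 + \frac{1}{3} \cdot 3 \left(-1 + 6 + 27\right)\right)^{2} = -316 + \left(4 + \frac{1}{3} \cdot 3 \cdot 32\right)^{2} = -316 + \left(4 + 32\right)^{2} = -316 + 36^{2} = -316 + 1296 = 980$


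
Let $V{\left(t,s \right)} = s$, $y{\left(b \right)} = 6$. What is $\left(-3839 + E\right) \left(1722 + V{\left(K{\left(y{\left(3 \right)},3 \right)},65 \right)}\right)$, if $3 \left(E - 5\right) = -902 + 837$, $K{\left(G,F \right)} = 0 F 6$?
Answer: $- \frac{20670229}{3} \approx -6.8901 \cdot 10^{6}$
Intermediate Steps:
$K{\left(G,F \right)} = 0$ ($K{\left(G,F \right)} = 0 \cdot 6 = 0$)
$E = - \frac{50}{3}$ ($E = 5 + \frac{-902 + 837}{3} = 5 + \frac{1}{3} \left(-65\right) = 5 - \frac{65}{3} = - \frac{50}{3} \approx -16.667$)
$\left(-3839 + E\right) \left(1722 + V{\left(K{\left(y{\left(3 \right)},3 \right)},65 \right)}\right) = \left(-3839 - \frac{50}{3}\right) \left(1722 + 65\right) = \left(- \frac{11567}{3}\right) 1787 = - \frac{20670229}{3}$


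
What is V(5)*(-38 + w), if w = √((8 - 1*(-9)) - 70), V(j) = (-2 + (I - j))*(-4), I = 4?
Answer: -456 + 12*I*√53 ≈ -456.0 + 87.361*I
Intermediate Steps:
V(j) = -8 + 4*j (V(j) = (-2 + (4 - j))*(-4) = (2 - j)*(-4) = -8 + 4*j)
w = I*√53 (w = √((8 + 9) - 70) = √(17 - 70) = √(-53) = I*√53 ≈ 7.2801*I)
V(5)*(-38 + w) = (-8 + 4*5)*(-38 + I*√53) = (-8 + 20)*(-38 + I*√53) = 12*(-38 + I*√53) = -456 + 12*I*√53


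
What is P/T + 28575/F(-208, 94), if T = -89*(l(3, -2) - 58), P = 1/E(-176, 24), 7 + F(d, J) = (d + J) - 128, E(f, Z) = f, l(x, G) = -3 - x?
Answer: -9548774483/83207168 ≈ -114.76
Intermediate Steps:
F(d, J) = -135 + J + d (F(d, J) = -7 + ((d + J) - 128) = -7 + ((J + d) - 128) = -7 + (-128 + J + d) = -135 + J + d)
P = -1/176 (P = 1/(-176) = -1/176 ≈ -0.0056818)
T = 5696 (T = -89*((-3 - 1*3) - 58) = -89*((-3 - 3) - 58) = -89*(-6 - 58) = -89*(-64) = 5696)
P/T + 28575/F(-208, 94) = -1/176/5696 + 28575/(-135 + 94 - 208) = -1/176*1/5696 + 28575/(-249) = -1/1002496 + 28575*(-1/249) = -1/1002496 - 9525/83 = -9548774483/83207168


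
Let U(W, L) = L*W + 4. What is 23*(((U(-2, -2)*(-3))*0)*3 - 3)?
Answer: -69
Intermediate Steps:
U(W, L) = 4 + L*W
23*(((U(-2, -2)*(-3))*0)*3 - 3) = 23*((((4 - 2*(-2))*(-3))*0)*3 - 3) = 23*((((4 + 4)*(-3))*0)*3 - 3) = 23*(((8*(-3))*0)*3 - 3) = 23*(-24*0*3 - 3) = 23*(0*3 - 3) = 23*(0 - 3) = 23*(-3) = -69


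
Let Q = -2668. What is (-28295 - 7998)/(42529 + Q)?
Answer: -36293/39861 ≈ -0.91049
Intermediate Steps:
(-28295 - 7998)/(42529 + Q) = (-28295 - 7998)/(42529 - 2668) = -36293/39861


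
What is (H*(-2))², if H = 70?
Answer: 19600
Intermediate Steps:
(H*(-2))² = (70*(-2))² = (-140)² = 19600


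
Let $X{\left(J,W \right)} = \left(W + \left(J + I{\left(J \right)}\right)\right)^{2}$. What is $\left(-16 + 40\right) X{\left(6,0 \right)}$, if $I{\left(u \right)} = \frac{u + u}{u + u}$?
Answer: $1176$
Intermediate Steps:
$I{\left(u \right)} = 1$ ($I{\left(u \right)} = \frac{2 u}{2 u} = 2 u \frac{1}{2 u} = 1$)
$X{\left(J,W \right)} = \left(1 + J + W\right)^{2}$ ($X{\left(J,W \right)} = \left(W + \left(J + 1\right)\right)^{2} = \left(W + \left(1 + J\right)\right)^{2} = \left(1 + J + W\right)^{2}$)
$\left(-16 + 40\right) X{\left(6,0 \right)} = \left(-16 + 40\right) \left(1 + 6 + 0\right)^{2} = 24 \cdot 7^{2} = 24 \cdot 49 = 1176$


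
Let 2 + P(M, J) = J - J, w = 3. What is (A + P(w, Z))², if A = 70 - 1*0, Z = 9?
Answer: 4624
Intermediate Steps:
P(M, J) = -2 (P(M, J) = -2 + (J - J) = -2 + 0 = -2)
A = 70 (A = 70 + 0 = 70)
(A + P(w, Z))² = (70 - 2)² = 68² = 4624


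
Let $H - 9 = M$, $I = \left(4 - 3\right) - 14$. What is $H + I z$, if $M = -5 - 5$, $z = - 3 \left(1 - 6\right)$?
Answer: $-196$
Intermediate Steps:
$I = -13$ ($I = 1 - 14 = -13$)
$z = 15$ ($z = - 3 \left(1 - 6\right) = \left(-3\right) \left(-5\right) = 15$)
$M = -10$
$H = -1$ ($H = 9 - 10 = -1$)
$H + I z = -1 - 195 = -196$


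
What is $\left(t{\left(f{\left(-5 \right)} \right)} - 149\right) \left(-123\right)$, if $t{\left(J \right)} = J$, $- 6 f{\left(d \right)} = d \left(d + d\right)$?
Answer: $19352$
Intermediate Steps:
$f{\left(d \right)} = - \frac{d^{2}}{3}$ ($f{\left(d \right)} = - \frac{d \left(d + d\right)}{6} = - \frac{d 2 d}{6} = - \frac{2 d^{2}}{6} = - \frac{d^{2}}{3}$)
$\left(t{\left(f{\left(-5 \right)} \right)} - 149\right) \left(-123\right) = \left(- \frac{\left(-5\right)^{2}}{3} - 149\right) \left(-123\right) = \left(\left(- \frac{1}{3}\right) 25 - 149\right) \left(-123\right) = \left(- \frac{25}{3} - 149\right) \left(-123\right) = \left(- \frac{472}{3}\right) \left(-123\right) = 19352$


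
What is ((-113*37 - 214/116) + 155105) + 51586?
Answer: 11745473/58 ≈ 2.0251e+5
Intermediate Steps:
((-113*37 - 214/116) + 155105) + 51586 = ((-4181 - 214*1/116) + 155105) + 51586 = ((-4181 - 107/58) + 155105) + 51586 = (-242605/58 + 155105) + 51586 = 8753485/58 + 51586 = 11745473/58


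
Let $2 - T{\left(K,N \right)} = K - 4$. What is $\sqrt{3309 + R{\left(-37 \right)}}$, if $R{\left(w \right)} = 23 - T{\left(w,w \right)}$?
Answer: $\sqrt{3289} \approx 57.35$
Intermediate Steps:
$T{\left(K,N \right)} = 6 - K$ ($T{\left(K,N \right)} = 2 - \left(K - 4\right) = 2 - \left(-4 + K\right) = 6 - K$)
$R{\left(w \right)} = 17 + w$ ($R{\left(w \right)} = 23 - \left(6 - w\right) = 23 + \left(-6 + w\right) = 17 + w$)
$\sqrt{3309 + R{\left(-37 \right)}} = \sqrt{3309 + \left(17 - 37\right)} = \sqrt{3309 - 20} = \sqrt{3289}$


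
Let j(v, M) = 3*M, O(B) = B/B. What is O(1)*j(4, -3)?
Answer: -9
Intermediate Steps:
O(B) = 1
O(1)*j(4, -3) = 1*(3*(-3)) = 1*(-9) = -9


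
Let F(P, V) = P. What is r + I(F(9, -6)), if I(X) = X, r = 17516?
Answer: 17525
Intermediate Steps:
r + I(F(9, -6)) = 17516 + 9 = 17525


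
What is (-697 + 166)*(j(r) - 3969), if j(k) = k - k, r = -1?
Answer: 2107539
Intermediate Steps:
j(k) = 0
(-697 + 166)*(j(r) - 3969) = (-697 + 166)*(0 - 3969) = -531*(-3969) = 2107539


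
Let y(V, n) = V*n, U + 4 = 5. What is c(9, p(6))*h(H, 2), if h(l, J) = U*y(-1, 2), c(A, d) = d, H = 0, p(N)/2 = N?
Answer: -24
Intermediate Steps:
U = 1 (U = -4 + 5 = 1)
p(N) = 2*N
h(l, J) = -2 (h(l, J) = 1*(-1*2) = 1*(-2) = -2)
c(9, p(6))*h(H, 2) = (2*6)*(-2) = 12*(-2) = -24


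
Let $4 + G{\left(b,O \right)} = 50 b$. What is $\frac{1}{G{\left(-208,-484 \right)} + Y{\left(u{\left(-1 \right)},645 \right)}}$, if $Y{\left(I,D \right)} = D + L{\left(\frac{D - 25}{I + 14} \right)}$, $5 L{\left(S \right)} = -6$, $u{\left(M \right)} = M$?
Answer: $- \frac{5}{48801} \approx -0.00010246$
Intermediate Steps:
$G{\left(b,O \right)} = -4 + 50 b$
$L{\left(S \right)} = - \frac{6}{5}$ ($L{\left(S \right)} = \frac{1}{5} \left(-6\right) = - \frac{6}{5}$)
$Y{\left(I,D \right)} = - \frac{6}{5} + D$ ($Y{\left(I,D \right)} = D - \frac{6}{5} = - \frac{6}{5} + D$)
$\frac{1}{G{\left(-208,-484 \right)} + Y{\left(u{\left(-1 \right)},645 \right)}} = \frac{1}{\left(-4 + 50 \left(-208\right)\right) + \left(- \frac{6}{5} + 645\right)} = \frac{1}{\left(-4 - 10400\right) + \frac{3219}{5}} = \frac{1}{-10404 + \frac{3219}{5}} = \frac{1}{- \frac{48801}{5}} = - \frac{5}{48801}$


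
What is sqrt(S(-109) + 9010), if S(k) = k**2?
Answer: sqrt(20891) ≈ 144.54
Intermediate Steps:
sqrt(S(-109) + 9010) = sqrt((-109)**2 + 9010) = sqrt(11881 + 9010) = sqrt(20891)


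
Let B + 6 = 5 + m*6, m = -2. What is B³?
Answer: -2197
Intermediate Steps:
B = -13 (B = -6 + (5 - 2*6) = -6 + (5 - 12) = -6 - 7 = -13)
B³ = (-13)³ = -2197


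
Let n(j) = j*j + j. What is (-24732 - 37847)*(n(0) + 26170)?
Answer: -1637692430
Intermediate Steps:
n(j) = j + j² (n(j) = j² + j = j + j²)
(-24732 - 37847)*(n(0) + 26170) = (-24732 - 37847)*(0*(1 + 0) + 26170) = -62579*(0*1 + 26170) = -62579*(0 + 26170) = -62579*26170 = -1637692430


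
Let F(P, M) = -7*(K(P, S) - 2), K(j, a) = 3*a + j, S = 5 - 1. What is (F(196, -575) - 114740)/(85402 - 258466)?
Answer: 58091/86532 ≈ 0.67132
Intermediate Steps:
S = 4
K(j, a) = j + 3*a
F(P, M) = -70 - 7*P (F(P, M) = -7*((P + 3*4) - 2) = -7*((P + 12) - 2) = -7*((12 + P) - 2) = -7*(10 + P) = -70 - 7*P)
(F(196, -575) - 114740)/(85402 - 258466) = ((-70 - 7*196) - 114740)/(85402 - 258466) = ((-70 - 1372) - 114740)/(-173064) = (-1442 - 114740)*(-1/173064) = -116182*(-1/173064) = 58091/86532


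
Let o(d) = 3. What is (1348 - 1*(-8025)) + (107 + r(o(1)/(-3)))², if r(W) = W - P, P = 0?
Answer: 20609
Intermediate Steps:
r(W) = W (r(W) = W - 1*0 = W + 0 = W)
(1348 - 1*(-8025)) + (107 + r(o(1)/(-3)))² = (1348 - 1*(-8025)) + (107 + 3/(-3))² = (1348 + 8025) + (107 + 3*(-⅓))² = 9373 + (107 - 1)² = 9373 + 106² = 9373 + 11236 = 20609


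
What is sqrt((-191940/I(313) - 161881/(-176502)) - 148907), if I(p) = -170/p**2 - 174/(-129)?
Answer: I*sqrt(18271269367250547337404987354)/250407446946 ≈ 539.81*I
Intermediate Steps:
I(p) = 58/43 - 170/p**2 (I(p) = -170/p**2 - 174*(-1/129) = -170/p**2 + 58/43 = 58/43 - 170/p**2)
sqrt((-191940/I(313) - 161881/(-176502)) - 148907) = sqrt((-191940/(58/43 - 170/313**2) - 161881/(-176502)) - 148907) = sqrt((-191940/(58/43 - 170*1/97969) - 161881*(-1/176502)) - 148907) = sqrt((-191940/(58/43 - 170/97969) + 161881/176502) - 148907) = sqrt((-191940/5674892/4212667 + 161881/176502) - 148907) = sqrt((-191940*4212667/5674892 + 161881/176502) - 148907) = sqrt((-202144825995/1418723 + 161881/176502) - 148907) = sqrt(-35678736413471527/250407446946 - 148907) = sqrt(-72966158115859549/250407446946) = I*sqrt(18271269367250547337404987354)/250407446946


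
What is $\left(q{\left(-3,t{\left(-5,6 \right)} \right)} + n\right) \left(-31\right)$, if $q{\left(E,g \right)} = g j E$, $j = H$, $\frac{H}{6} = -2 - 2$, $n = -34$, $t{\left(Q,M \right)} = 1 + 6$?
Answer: $-14570$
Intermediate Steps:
$t{\left(Q,M \right)} = 7$
$H = -24$ ($H = 6 \left(-2 - 2\right) = 6 \left(-4\right) = -24$)
$j = -24$
$q{\left(E,g \right)} = - 24 E g$ ($q{\left(E,g \right)} = g \left(-24\right) E = - 24 g E = - 24 E g$)
$\left(q{\left(-3,t{\left(-5,6 \right)} \right)} + n\right) \left(-31\right) = \left(\left(-24\right) \left(-3\right) 7 - 34\right) \left(-31\right) = \left(504 - 34\right) \left(-31\right) = 470 \left(-31\right) = -14570$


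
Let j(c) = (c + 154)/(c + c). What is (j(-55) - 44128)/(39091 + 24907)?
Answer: -441289/639980 ≈ -0.68954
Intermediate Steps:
j(c) = (154 + c)/(2*c) (j(c) = (154 + c)/((2*c)) = (154 + c)*(1/(2*c)) = (154 + c)/(2*c))
(j(-55) - 44128)/(39091 + 24907) = ((½)*(154 - 55)/(-55) - 44128)/(39091 + 24907) = ((½)*(-1/55)*99 - 44128)/63998 = (-9/10 - 44128)*(1/63998) = -441289/10*1/63998 = -441289/639980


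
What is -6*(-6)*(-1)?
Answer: -36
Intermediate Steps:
-6*(-6)*(-1) = 36*(-1) = -36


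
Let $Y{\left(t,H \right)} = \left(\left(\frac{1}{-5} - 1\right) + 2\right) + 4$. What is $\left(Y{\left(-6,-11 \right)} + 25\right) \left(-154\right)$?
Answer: $- \frac{22946}{5} \approx -4589.2$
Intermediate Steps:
$Y{\left(t,H \right)} = \frac{24}{5}$ ($Y{\left(t,H \right)} = \left(\left(- \frac{1}{5} - 1\right) + 2\right) + 4 = \left(- \frac{6}{5} + 2\right) + 4 = \frac{4}{5} + 4 = \frac{24}{5}$)
$\left(Y{\left(-6,-11 \right)} + 25\right) \left(-154\right) = \left(\frac{24}{5} + 25\right) \left(-154\right) = \frac{149}{5} \left(-154\right) = - \frac{22946}{5}$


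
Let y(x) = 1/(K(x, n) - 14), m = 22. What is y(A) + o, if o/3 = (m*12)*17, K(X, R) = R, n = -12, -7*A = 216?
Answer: 350063/26 ≈ 13464.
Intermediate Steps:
A = -216/7 (A = -⅐*216 = -216/7 ≈ -30.857)
y(x) = -1/26 (y(x) = 1/(-12 - 14) = 1/(-26) = -1/26)
o = 13464 (o = 3*((22*12)*17) = 3*(264*17) = 3*4488 = 13464)
y(A) + o = -1/26 + 13464 = 350063/26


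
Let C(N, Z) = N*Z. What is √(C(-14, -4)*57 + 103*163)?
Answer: √19981 ≈ 141.35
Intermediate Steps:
√(C(-14, -4)*57 + 103*163) = √(-14*(-4)*57 + 103*163) = √(56*57 + 16789) = √(3192 + 16789) = √19981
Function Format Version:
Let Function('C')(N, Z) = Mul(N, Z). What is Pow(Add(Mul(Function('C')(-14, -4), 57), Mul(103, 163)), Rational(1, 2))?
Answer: Pow(19981, Rational(1, 2)) ≈ 141.35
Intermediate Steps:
Pow(Add(Mul(Function('C')(-14, -4), 57), Mul(103, 163)), Rational(1, 2)) = Pow(Add(Mul(Mul(-14, -4), 57), Mul(103, 163)), Rational(1, 2)) = Pow(Add(Mul(56, 57), 16789), Rational(1, 2)) = Pow(Add(3192, 16789), Rational(1, 2)) = Pow(19981, Rational(1, 2))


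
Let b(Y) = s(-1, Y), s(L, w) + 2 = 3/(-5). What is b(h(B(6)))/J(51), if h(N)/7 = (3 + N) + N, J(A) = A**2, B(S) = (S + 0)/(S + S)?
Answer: -13/13005 ≈ -0.00099961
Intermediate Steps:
s(L, w) = -13/5 (s(L, w) = -2 + 3/(-5) = -2 + 3*(-1/5) = -2 - 3/5 = -13/5)
B(S) = 1/2 (B(S) = S/((2*S)) = S*(1/(2*S)) = 1/2)
h(N) = 21 + 14*N (h(N) = 7*((3 + N) + N) = 7*(3 + 2*N) = 21 + 14*N)
b(Y) = -13/5
b(h(B(6)))/J(51) = -13/(5*(51**2)) = -13/5/2601 = -13/5*1/2601 = -13/13005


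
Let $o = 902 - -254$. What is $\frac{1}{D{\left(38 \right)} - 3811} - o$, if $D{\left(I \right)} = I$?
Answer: $- \frac{4361589}{3773} \approx -1156.0$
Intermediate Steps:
$o = 1156$ ($o = 902 + 254 = 1156$)
$\frac{1}{D{\left(38 \right)} - 3811} - o = \frac{1}{38 - 3811} - 1156 = \frac{1}{-3773} - 1156 = - \frac{1}{3773} - 1156 = - \frac{4361589}{3773}$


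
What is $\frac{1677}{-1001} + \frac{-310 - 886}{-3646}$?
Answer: $- \frac{189121}{140371} \approx -1.3473$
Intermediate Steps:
$\frac{1677}{-1001} + \frac{-310 - 886}{-3646} = 1677 \left(- \frac{1}{1001}\right) + \left(-310 - 886\right) \left(- \frac{1}{3646}\right) = - \frac{129}{77} - - \frac{598}{1823} = - \frac{129}{77} + \frac{598}{1823} = - \frac{189121}{140371}$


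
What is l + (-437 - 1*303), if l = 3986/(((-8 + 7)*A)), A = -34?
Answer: -10587/17 ≈ -622.76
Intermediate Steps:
l = 1993/17 (l = 3986/(((-8 + 7)*(-34))) = 3986/((-1*(-34))) = 3986/34 = 3986*(1/34) = 1993/17 ≈ 117.24)
l + (-437 - 1*303) = 1993/17 + (-437 - 1*303) = 1993/17 + (-437 - 303) = 1993/17 - 740 = -10587/17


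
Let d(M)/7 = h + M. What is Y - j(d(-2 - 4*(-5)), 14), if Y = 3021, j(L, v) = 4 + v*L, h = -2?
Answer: 1449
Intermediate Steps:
d(M) = -14 + 7*M (d(M) = 7*(-2 + M) = -14 + 7*M)
j(L, v) = 4 + L*v
Y - j(d(-2 - 4*(-5)), 14) = 3021 - (4 + (-14 + 7*(-2 - 4*(-5)))*14) = 3021 - (4 + (-14 + 7*(-2 + 20))*14) = 3021 - (4 + (-14 + 7*18)*14) = 3021 - (4 + (-14 + 126)*14) = 3021 - (4 + 112*14) = 3021 - (4 + 1568) = 3021 - 1*1572 = 3021 - 1572 = 1449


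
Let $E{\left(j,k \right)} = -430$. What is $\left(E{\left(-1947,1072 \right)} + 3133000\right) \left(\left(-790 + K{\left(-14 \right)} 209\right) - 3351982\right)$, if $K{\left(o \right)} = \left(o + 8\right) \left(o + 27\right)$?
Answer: $-10553860140180$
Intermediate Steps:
$K{\left(o \right)} = \left(8 + o\right) \left(27 + o\right)$
$\left(E{\left(-1947,1072 \right)} + 3133000\right) \left(\left(-790 + K{\left(-14 \right)} 209\right) - 3351982\right) = \left(-430 + 3133000\right) \left(\left(-790 + \left(216 + \left(-14\right)^{2} + 35 \left(-14\right)\right) 209\right) - 3351982\right) = 3132570 \left(\left(-790 + \left(216 + 196 - 490\right) 209\right) - 3351982\right) = 3132570 \left(\left(-790 - 16302\right) - 3351982\right) = 3132570 \left(-17092 - 3351982\right) = 3132570 \left(-3369074\right) = -10553860140180$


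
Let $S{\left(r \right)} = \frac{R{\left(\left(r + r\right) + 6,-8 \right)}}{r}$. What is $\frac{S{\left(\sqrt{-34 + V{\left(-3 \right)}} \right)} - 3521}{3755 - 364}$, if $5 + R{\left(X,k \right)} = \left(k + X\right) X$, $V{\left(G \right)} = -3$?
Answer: $- \frac{3513}{3391} + \frac{165 i \sqrt{37}}{125467} \approx -1.036 + 0.0079994 i$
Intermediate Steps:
$R{\left(X,k \right)} = -5 + X \left(X + k\right)$ ($R{\left(X,k \right)} = -5 + \left(k + X\right) X = -5 + \left(X + k\right) X = -5 + X \left(X + k\right)$)
$S{\left(r \right)} = \frac{-53 + \left(6 + 2 r\right)^{2} - 16 r}{r}$ ($S{\left(r \right)} = \frac{-5 + \left(\left(r + r\right) + 6\right)^{2} + \left(\left(r + r\right) + 6\right) \left(-8\right)}{r} = \frac{-5 + \left(2 r + 6\right)^{2} + \left(2 r + 6\right) \left(-8\right)}{r} = \frac{-5 + \left(6 + 2 r\right)^{2} + \left(6 + 2 r\right) \left(-8\right)}{r} = \frac{-5 + \left(6 + 2 r\right)^{2} - \left(48 + 16 r\right)}{r} = \frac{-53 + \left(6 + 2 r\right)^{2} - 16 r}{r}$)
$\frac{S{\left(\sqrt{-34 + V{\left(-3 \right)}} \right)} - 3521}{3755 - 364} = \frac{\left(8 - \frac{17}{\sqrt{-34 - 3}} + 4 \sqrt{-34 - 3}\right) - 3521}{3755 - 364} = \frac{\left(8 - \frac{17}{\sqrt{-37}} + 4 \sqrt{-37}\right) - 3521}{3391} = \left(\left(8 - \frac{17}{i \sqrt{37}} + 4 i \sqrt{37}\right) - 3521\right) \frac{1}{3391} = \left(\left(8 - 17 \left(- \frac{i \sqrt{37}}{37}\right) + 4 i \sqrt{37}\right) - 3521\right) \frac{1}{3391} = \left(\left(8 + \frac{17 i \sqrt{37}}{37} + 4 i \sqrt{37}\right) - 3521\right) \frac{1}{3391} = \left(\left(8 + \frac{165 i \sqrt{37}}{37}\right) - 3521\right) \frac{1}{3391} = \left(-3513 + \frac{165 i \sqrt{37}}{37}\right) \frac{1}{3391} = - \frac{3513}{3391} + \frac{165 i \sqrt{37}}{125467}$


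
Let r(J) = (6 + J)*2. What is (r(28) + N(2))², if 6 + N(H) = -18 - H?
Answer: 1764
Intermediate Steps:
N(H) = -24 - H (N(H) = -6 + (-18 - H) = -24 - H)
r(J) = 12 + 2*J
(r(28) + N(2))² = ((12 + 2*28) + (-24 - 1*2))² = ((12 + 56) + (-24 - 2))² = (68 - 26)² = 42² = 1764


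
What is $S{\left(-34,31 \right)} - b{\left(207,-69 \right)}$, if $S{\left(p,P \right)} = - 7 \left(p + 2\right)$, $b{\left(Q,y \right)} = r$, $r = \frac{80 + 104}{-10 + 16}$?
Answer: $\frac{580}{3} \approx 193.33$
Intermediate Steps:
$r = \frac{92}{3}$ ($r = \frac{184}{6} = 184 \cdot \frac{1}{6} = \frac{92}{3} \approx 30.667$)
$b{\left(Q,y \right)} = \frac{92}{3}$
$S{\left(p,P \right)} = -14 - 7 p$ ($S{\left(p,P \right)} = - 7 \left(2 + p\right) = -14 - 7 p$)
$S{\left(-34,31 \right)} - b{\left(207,-69 \right)} = \left(-14 - -238\right) - \frac{92}{3} = \left(-14 + 238\right) - \frac{92}{3} = 224 - \frac{92}{3} = \frac{580}{3}$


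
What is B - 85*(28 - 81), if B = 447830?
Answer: 452335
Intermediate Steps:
B - 85*(28 - 81) = 447830 - 85*(28 - 81) = 447830 - 85*(-53) = 447830 + 4505 = 452335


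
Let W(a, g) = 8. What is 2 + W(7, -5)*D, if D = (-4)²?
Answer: 130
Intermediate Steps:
D = 16
2 + W(7, -5)*D = 2 + 8*16 = 2 + 128 = 130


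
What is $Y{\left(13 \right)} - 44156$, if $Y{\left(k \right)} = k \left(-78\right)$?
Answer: $-45170$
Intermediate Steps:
$Y{\left(k \right)} = - 78 k$
$Y{\left(13 \right)} - 44156 = \left(-78\right) 13 - 44156 = -1014 - 44156 = -45170$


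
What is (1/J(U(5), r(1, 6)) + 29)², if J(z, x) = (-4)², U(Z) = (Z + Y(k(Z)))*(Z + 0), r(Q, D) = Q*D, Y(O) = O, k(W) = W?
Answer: 216225/256 ≈ 844.63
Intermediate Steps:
r(Q, D) = D*Q
U(Z) = 2*Z² (U(Z) = (Z + Z)*(Z + 0) = (2*Z)*Z = 2*Z²)
J(z, x) = 16
(1/J(U(5), r(1, 6)) + 29)² = (1/16 + 29)² = (465/16)² = 216225/256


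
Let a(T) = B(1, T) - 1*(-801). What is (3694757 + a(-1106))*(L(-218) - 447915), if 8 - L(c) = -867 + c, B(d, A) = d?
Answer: -1651257063498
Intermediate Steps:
L(c) = 875 - c (L(c) = 8 - (-867 + c) = 8 + (867 - c) = 875 - c)
a(T) = 802 (a(T) = 1 - 1*(-801) = 1 + 801 = 802)
(3694757 + a(-1106))*(L(-218) - 447915) = (3694757 + 802)*((875 - 1*(-218)) - 447915) = 3695559*((875 + 218) - 447915) = 3695559*(1093 - 447915) = 3695559*(-446822) = -1651257063498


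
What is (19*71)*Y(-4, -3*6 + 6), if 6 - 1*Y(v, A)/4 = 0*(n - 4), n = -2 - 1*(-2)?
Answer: 32376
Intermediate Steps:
n = 0 (n = -2 + 2 = 0)
Y(v, A) = 24 (Y(v, A) = 24 - 0*(0 - 4) = 24 - 0*(-4) = 24 - 4*0 = 24 + 0 = 24)
(19*71)*Y(-4, -3*6 + 6) = (19*71)*24 = 1349*24 = 32376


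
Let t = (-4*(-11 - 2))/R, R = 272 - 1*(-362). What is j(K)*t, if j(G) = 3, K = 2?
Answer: 78/317 ≈ 0.24606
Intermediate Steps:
R = 634 (R = 272 + 362 = 634)
t = 26/317 (t = -4*(-11 - 2)/634 = -4*(-13)*(1/634) = 52*(1/634) = 26/317 ≈ 0.082019)
j(K)*t = 3*(26/317) = 78/317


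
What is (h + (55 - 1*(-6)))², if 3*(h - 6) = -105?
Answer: 1024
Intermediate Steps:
h = -29 (h = 6 + (⅓)*(-105) = 6 - 35 = -29)
(h + (55 - 1*(-6)))² = (-29 + (55 - 1*(-6)))² = (-29 + (55 + 6))² = (-29 + 61)² = 32² = 1024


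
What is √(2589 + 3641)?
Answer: √6230 ≈ 78.930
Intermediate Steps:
√(2589 + 3641) = √6230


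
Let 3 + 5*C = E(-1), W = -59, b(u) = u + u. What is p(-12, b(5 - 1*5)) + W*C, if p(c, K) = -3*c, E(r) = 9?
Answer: -174/5 ≈ -34.800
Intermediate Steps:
b(u) = 2*u
C = 6/5 (C = -3/5 + (1/5)*9 = -3/5 + 9/5 = 6/5 ≈ 1.2000)
p(-12, b(5 - 1*5)) + W*C = -3*(-12) - 59*6/5 = 36 - 354/5 = -174/5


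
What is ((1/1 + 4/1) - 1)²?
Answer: 16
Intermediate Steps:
((1/1 + 4/1) - 1)² = ((1*1 + 4*1) - 1)² = ((1 + 4) - 1)² = (5 - 1)² = 4² = 16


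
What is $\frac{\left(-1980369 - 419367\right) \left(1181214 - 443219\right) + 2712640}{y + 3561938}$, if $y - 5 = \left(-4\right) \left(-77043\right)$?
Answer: $- \frac{354198091336}{774023} \approx -4.5761 \cdot 10^{5}$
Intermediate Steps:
$y = 308177$ ($y = 5 - -308172 = 5 + 308172 = 308177$)
$\frac{\left(-1980369 - 419367\right) \left(1181214 - 443219\right) + 2712640}{y + 3561938} = \frac{\left(-1980369 - 419367\right) \left(1181214 - 443219\right) + 2712640}{308177 + 3561938} = \frac{\left(-2399736\right) 737995 + 2712640}{3870115} = \left(-1770993169320 + 2712640\right) \frac{1}{3870115} = \left(-1770990456680\right) \frac{1}{3870115} = - \frac{354198091336}{774023}$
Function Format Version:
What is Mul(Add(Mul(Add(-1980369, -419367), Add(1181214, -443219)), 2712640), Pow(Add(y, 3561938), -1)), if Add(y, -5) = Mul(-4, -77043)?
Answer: Rational(-354198091336, 774023) ≈ -4.5761e+5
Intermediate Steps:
y = 308177 (y = Add(5, Mul(-4, -77043)) = Add(5, 308172) = 308177)
Mul(Add(Mul(Add(-1980369, -419367), Add(1181214, -443219)), 2712640), Pow(Add(y, 3561938), -1)) = Mul(Add(Mul(Add(-1980369, -419367), Add(1181214, -443219)), 2712640), Pow(Add(308177, 3561938), -1)) = Mul(Add(Mul(-2399736, 737995), 2712640), Pow(3870115, -1)) = Mul(Add(-1770993169320, 2712640), Rational(1, 3870115)) = Mul(-1770990456680, Rational(1, 3870115)) = Rational(-354198091336, 774023)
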